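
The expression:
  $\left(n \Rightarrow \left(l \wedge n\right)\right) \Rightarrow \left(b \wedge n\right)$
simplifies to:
$n \wedge \left(b \vee \neg l\right)$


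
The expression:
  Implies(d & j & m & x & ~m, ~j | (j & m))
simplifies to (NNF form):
True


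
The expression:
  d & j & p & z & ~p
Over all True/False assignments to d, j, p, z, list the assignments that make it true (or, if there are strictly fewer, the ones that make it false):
is never true.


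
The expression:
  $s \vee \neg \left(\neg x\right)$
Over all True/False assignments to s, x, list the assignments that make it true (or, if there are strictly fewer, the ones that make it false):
is false only for:
  s=False, x=False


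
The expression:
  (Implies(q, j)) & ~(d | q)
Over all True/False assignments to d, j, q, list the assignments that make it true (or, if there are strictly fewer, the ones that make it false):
is true only for:
  d=False, j=False, q=False;
  d=False, j=True, q=False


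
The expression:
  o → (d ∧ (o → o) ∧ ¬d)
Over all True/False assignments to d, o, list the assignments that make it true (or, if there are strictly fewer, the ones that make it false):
is true only for:
  d=False, o=False;
  d=True, o=False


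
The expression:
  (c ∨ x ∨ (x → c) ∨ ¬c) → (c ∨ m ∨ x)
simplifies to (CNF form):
c ∨ m ∨ x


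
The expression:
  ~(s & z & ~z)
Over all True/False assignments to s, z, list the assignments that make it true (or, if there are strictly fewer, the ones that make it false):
is always true.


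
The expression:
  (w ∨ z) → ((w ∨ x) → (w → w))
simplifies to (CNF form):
True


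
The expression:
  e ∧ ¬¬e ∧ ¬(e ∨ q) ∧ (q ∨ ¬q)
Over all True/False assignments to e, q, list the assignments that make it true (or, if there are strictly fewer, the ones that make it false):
is never true.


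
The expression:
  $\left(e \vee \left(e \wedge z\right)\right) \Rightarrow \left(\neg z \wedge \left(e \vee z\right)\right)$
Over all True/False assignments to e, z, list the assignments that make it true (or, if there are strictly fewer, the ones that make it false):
is false only for:
  e=True, z=True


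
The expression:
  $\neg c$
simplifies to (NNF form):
$\neg c$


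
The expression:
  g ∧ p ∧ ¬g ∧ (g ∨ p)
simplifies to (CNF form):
False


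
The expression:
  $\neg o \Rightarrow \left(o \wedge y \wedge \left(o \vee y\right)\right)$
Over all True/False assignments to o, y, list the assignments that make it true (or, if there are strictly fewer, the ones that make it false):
is true only for:
  o=True, y=False;
  o=True, y=True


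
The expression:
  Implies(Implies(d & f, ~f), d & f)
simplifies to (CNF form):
d & f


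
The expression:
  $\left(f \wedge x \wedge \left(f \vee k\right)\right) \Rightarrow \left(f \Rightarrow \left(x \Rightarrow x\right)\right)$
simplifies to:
$\text{True}$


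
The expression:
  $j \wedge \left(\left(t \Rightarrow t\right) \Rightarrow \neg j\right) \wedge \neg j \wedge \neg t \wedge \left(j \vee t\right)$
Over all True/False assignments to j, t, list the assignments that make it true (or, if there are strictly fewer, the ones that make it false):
is never true.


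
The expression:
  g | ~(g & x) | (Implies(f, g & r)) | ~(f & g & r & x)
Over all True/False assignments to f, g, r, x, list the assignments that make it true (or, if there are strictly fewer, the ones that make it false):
is always true.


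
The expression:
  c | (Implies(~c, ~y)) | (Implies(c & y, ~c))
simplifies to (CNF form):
True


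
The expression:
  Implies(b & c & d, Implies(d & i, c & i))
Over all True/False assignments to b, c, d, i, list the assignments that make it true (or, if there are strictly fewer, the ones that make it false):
is always true.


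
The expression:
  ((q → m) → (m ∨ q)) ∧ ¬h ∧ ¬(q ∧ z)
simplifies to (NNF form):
¬h ∧ (m ∨ q) ∧ (¬q ∨ ¬z)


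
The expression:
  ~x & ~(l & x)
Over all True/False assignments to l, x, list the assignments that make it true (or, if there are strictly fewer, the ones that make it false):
is true only for:
  l=False, x=False;
  l=True, x=False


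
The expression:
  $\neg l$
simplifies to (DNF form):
$\neg l$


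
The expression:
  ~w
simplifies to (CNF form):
~w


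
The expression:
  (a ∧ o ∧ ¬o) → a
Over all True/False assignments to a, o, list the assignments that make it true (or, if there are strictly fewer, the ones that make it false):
is always true.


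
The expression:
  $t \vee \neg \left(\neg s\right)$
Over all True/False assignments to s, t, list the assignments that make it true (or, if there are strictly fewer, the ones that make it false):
is false only for:
  s=False, t=False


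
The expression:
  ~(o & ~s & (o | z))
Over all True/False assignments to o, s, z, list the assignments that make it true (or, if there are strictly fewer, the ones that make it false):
is false only for:
  o=True, s=False, z=False;
  o=True, s=False, z=True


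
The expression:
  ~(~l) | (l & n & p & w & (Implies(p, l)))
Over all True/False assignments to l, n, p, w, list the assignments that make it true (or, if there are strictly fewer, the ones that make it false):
is true only for:
  l=True, n=False, p=False, w=False;
  l=True, n=False, p=False, w=True;
  l=True, n=False, p=True, w=False;
  l=True, n=False, p=True, w=True;
  l=True, n=True, p=False, w=False;
  l=True, n=True, p=False, w=True;
  l=True, n=True, p=True, w=False;
  l=True, n=True, p=True, w=True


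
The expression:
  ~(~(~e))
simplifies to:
~e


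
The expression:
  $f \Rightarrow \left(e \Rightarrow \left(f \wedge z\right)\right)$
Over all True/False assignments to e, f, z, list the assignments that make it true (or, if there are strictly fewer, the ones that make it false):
is false only for:
  e=True, f=True, z=False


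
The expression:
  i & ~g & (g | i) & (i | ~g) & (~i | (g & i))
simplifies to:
False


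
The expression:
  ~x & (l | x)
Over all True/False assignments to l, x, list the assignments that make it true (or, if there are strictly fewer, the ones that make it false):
is true only for:
  l=True, x=False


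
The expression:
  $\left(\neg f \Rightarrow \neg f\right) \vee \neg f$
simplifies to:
$\text{True}$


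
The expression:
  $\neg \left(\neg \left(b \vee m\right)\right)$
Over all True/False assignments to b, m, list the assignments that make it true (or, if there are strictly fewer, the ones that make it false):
is false only for:
  b=False, m=False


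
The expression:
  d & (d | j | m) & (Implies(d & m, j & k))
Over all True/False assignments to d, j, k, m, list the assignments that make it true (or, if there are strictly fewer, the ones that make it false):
is true only for:
  d=True, j=False, k=False, m=False;
  d=True, j=False, k=True, m=False;
  d=True, j=True, k=False, m=False;
  d=True, j=True, k=True, m=False;
  d=True, j=True, k=True, m=True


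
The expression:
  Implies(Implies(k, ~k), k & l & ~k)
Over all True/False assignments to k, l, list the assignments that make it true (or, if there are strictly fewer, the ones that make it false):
is true only for:
  k=True, l=False;
  k=True, l=True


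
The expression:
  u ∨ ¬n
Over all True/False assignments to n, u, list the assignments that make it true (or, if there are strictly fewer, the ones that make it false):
is false only for:
  n=True, u=False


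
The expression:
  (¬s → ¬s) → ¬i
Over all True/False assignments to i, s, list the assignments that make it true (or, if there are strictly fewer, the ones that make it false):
is true only for:
  i=False, s=False;
  i=False, s=True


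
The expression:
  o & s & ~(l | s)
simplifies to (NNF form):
False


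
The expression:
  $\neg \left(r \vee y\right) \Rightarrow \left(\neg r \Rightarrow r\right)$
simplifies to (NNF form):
$r \vee y$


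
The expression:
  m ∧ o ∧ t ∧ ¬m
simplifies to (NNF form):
False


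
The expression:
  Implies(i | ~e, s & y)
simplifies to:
(s & y) | (e & ~i)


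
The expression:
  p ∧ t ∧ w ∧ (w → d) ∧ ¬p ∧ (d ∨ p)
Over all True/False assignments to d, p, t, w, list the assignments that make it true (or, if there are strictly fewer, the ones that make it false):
is never true.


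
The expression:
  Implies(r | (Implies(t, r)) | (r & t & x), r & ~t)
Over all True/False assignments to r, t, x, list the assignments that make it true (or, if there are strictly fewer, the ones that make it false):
is true only for:
  r=False, t=True, x=False;
  r=False, t=True, x=True;
  r=True, t=False, x=False;
  r=True, t=False, x=True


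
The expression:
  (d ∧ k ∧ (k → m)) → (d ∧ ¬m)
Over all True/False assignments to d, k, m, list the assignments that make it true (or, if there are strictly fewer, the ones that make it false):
is false only for:
  d=True, k=True, m=True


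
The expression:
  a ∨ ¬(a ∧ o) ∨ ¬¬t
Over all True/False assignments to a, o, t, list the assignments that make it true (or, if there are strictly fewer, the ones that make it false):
is always true.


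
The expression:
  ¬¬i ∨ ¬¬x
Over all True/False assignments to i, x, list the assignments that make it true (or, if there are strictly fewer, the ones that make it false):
is false only for:
  i=False, x=False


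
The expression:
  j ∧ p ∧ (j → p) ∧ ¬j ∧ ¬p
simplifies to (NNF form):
False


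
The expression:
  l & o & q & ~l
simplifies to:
False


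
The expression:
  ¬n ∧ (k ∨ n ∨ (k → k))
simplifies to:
¬n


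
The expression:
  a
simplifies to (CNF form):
a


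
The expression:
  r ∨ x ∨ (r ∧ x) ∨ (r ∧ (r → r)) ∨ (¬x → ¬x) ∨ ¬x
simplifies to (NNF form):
True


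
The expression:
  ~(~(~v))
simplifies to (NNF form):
~v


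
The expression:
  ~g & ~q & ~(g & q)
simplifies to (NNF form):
~g & ~q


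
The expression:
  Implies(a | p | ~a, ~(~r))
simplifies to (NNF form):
r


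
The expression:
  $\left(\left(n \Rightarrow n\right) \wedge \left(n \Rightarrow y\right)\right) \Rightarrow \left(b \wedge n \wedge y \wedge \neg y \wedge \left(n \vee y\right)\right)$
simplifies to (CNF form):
$n \wedge \neg y$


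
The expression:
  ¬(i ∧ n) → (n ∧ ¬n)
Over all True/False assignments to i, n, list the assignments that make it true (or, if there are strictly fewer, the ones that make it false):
is true only for:
  i=True, n=True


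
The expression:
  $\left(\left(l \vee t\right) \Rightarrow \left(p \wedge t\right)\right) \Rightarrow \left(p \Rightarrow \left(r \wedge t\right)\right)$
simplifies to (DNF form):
$\left(l \wedge \neg t\right) \vee \left(r \wedge t\right) \vee \neg p$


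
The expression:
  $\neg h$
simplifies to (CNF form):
$\neg h$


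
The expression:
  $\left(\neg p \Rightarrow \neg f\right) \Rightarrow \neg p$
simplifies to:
$\neg p$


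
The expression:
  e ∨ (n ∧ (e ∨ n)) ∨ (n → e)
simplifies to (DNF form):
True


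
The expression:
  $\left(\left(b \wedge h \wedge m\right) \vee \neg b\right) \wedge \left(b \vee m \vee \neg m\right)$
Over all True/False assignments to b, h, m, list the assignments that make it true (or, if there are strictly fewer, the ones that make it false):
is false only for:
  b=True, h=False, m=False;
  b=True, h=False, m=True;
  b=True, h=True, m=False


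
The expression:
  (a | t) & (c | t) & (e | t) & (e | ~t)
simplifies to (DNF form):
(e & t) | (a & c & e)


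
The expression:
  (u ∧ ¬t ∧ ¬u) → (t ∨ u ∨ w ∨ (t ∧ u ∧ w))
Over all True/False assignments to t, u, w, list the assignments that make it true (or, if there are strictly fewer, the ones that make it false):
is always true.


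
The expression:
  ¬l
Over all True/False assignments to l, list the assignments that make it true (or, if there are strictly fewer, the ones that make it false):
is true only for:
  l=False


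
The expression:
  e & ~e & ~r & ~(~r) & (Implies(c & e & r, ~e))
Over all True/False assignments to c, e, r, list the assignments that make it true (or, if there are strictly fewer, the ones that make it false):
is never true.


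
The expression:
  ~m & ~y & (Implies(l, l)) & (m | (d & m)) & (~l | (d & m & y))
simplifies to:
False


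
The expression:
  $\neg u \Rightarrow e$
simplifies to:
$e \vee u$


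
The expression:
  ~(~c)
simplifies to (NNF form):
c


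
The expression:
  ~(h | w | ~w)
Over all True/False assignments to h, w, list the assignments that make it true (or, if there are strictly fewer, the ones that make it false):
is never true.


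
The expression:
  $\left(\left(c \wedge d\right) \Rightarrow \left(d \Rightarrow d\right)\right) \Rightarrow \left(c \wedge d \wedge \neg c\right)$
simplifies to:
$\text{False}$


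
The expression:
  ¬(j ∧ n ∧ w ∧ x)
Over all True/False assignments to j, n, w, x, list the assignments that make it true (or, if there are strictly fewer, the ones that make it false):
is false only for:
  j=True, n=True, w=True, x=True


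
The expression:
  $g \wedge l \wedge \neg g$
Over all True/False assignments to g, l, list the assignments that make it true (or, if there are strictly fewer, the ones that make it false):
is never true.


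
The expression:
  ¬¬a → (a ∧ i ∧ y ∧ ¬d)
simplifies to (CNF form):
(i ∨ ¬a) ∧ (y ∨ ¬a) ∧ (¬a ∨ ¬d)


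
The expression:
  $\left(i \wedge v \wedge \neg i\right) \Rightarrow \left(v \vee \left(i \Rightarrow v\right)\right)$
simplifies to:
$\text{True}$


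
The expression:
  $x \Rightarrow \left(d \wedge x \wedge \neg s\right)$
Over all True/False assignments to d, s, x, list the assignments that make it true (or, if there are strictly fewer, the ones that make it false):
is false only for:
  d=False, s=False, x=True;
  d=False, s=True, x=True;
  d=True, s=True, x=True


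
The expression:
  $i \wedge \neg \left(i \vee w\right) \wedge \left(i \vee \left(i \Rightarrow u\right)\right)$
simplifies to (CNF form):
$\text{False}$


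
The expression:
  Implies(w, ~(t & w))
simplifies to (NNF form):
~t | ~w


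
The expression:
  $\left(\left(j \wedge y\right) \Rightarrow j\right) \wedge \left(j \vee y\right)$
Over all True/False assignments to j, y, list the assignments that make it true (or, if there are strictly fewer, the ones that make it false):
is false only for:
  j=False, y=False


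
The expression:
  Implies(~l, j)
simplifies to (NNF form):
j | l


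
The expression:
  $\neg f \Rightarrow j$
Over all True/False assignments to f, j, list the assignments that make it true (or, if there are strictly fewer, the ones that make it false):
is false only for:
  f=False, j=False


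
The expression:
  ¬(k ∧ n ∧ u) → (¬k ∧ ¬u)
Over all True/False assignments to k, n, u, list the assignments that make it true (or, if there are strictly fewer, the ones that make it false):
is true only for:
  k=False, n=False, u=False;
  k=False, n=True, u=False;
  k=True, n=True, u=True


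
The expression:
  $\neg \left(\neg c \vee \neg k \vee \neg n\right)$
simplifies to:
$c \wedge k \wedge n$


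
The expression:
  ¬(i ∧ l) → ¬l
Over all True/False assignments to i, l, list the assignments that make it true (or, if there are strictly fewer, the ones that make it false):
is false only for:
  i=False, l=True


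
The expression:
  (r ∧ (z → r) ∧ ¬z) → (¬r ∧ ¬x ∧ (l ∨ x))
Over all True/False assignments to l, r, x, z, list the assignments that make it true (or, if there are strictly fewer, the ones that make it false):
is false only for:
  l=False, r=True, x=False, z=False;
  l=False, r=True, x=True, z=False;
  l=True, r=True, x=False, z=False;
  l=True, r=True, x=True, z=False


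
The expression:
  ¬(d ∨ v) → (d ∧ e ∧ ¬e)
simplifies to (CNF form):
d ∨ v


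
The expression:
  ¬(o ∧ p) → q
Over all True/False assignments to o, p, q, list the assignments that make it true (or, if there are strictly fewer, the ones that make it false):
is false only for:
  o=False, p=False, q=False;
  o=False, p=True, q=False;
  o=True, p=False, q=False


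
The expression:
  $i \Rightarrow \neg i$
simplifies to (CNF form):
$\neg i$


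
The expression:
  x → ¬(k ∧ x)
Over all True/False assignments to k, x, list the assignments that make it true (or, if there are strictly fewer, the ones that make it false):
is false only for:
  k=True, x=True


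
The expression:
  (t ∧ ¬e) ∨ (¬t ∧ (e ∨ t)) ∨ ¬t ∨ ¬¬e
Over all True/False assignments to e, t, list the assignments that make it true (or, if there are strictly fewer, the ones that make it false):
is always true.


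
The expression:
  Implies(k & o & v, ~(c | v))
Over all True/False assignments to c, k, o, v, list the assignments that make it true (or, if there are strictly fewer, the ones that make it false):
is false only for:
  c=False, k=True, o=True, v=True;
  c=True, k=True, o=True, v=True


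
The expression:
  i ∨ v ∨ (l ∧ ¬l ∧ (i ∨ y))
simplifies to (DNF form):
i ∨ v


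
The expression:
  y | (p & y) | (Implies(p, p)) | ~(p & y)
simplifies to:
True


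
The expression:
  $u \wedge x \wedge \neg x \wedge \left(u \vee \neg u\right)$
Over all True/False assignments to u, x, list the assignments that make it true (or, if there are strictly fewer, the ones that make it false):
is never true.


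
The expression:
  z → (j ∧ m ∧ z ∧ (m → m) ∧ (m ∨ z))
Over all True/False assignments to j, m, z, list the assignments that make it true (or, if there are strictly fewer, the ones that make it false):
is false only for:
  j=False, m=False, z=True;
  j=False, m=True, z=True;
  j=True, m=False, z=True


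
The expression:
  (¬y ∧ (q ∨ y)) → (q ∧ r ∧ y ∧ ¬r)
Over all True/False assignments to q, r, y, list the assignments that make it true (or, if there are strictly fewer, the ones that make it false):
is false only for:
  q=True, r=False, y=False;
  q=True, r=True, y=False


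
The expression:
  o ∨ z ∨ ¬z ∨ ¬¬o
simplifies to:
True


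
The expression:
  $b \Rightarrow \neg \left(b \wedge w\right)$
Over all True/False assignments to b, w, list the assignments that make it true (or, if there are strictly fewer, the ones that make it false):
is false only for:
  b=True, w=True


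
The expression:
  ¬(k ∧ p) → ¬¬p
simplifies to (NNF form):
p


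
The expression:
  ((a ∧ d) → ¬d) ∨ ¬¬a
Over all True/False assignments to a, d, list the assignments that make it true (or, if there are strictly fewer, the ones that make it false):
is always true.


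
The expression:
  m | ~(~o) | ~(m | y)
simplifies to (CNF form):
m | o | ~y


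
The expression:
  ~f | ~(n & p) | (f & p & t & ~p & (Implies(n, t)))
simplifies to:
~f | ~n | ~p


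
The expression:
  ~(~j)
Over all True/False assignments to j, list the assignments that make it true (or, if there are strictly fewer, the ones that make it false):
is true only for:
  j=True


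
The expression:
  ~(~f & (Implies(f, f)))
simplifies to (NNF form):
f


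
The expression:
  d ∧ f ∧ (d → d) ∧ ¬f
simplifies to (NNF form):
False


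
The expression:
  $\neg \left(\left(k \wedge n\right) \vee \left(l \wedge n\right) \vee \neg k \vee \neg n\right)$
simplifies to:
$\text{False}$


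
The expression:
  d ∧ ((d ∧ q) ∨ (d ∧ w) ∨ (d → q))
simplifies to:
d ∧ (q ∨ w)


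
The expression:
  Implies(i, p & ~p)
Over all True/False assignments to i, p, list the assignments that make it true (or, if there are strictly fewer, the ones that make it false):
is true only for:
  i=False, p=False;
  i=False, p=True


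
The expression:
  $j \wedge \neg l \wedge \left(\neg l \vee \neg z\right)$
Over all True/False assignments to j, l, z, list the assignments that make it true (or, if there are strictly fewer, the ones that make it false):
is true only for:
  j=True, l=False, z=False;
  j=True, l=False, z=True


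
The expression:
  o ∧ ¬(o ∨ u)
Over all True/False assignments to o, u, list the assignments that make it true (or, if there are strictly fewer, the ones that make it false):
is never true.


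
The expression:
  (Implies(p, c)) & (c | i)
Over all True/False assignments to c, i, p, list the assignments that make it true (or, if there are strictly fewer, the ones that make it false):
is false only for:
  c=False, i=False, p=False;
  c=False, i=False, p=True;
  c=False, i=True, p=True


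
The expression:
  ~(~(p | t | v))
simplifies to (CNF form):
p | t | v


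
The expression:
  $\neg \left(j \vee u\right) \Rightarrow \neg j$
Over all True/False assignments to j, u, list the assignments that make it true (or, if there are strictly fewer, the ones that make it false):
is always true.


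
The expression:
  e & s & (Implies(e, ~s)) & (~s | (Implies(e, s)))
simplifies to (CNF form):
False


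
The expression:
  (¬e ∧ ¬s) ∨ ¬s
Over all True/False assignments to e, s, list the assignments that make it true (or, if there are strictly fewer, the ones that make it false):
is true only for:
  e=False, s=False;
  e=True, s=False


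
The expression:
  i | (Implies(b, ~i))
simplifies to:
True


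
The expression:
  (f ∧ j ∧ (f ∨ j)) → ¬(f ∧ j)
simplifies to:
¬f ∨ ¬j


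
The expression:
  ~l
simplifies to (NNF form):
~l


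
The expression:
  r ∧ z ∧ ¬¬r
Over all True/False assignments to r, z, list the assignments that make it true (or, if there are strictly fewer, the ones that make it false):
is true only for:
  r=True, z=True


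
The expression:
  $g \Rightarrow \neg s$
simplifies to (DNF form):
$\neg g \vee \neg s$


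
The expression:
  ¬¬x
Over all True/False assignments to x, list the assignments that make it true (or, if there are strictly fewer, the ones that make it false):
is true only for:
  x=True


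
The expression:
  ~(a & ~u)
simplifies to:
u | ~a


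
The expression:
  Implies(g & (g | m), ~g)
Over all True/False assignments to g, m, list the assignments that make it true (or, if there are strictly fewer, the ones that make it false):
is true only for:
  g=False, m=False;
  g=False, m=True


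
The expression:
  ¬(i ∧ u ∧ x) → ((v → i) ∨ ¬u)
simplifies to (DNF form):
i ∨ ¬u ∨ ¬v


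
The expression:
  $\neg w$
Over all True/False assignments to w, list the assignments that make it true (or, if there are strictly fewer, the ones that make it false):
is true only for:
  w=False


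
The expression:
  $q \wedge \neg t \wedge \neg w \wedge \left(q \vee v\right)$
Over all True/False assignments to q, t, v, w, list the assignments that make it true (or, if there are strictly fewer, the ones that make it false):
is true only for:
  q=True, t=False, v=False, w=False;
  q=True, t=False, v=True, w=False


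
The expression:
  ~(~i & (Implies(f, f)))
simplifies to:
i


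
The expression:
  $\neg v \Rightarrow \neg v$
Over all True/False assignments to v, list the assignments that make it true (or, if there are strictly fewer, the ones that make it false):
is always true.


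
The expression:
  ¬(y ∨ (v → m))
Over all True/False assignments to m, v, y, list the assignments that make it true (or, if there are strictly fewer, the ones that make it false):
is true only for:
  m=False, v=True, y=False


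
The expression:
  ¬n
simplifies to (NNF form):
¬n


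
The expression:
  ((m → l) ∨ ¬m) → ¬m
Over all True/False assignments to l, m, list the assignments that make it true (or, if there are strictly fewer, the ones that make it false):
is false only for:
  l=True, m=True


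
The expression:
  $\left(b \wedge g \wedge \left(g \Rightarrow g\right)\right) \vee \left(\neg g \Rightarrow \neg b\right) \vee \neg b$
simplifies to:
$g \vee \neg b$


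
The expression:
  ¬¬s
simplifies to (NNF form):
s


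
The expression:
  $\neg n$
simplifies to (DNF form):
$\neg n$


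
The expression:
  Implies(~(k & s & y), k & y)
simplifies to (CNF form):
k & y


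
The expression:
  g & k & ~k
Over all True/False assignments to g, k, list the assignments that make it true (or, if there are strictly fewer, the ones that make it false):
is never true.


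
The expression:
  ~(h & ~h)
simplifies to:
True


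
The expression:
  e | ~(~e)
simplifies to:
e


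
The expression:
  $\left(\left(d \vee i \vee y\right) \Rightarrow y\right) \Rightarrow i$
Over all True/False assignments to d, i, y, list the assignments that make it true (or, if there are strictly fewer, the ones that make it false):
is false only for:
  d=False, i=False, y=False;
  d=False, i=False, y=True;
  d=True, i=False, y=True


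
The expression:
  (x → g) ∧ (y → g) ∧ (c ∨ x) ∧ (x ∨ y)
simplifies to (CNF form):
g ∧ (c ∨ x) ∧ (x ∨ y)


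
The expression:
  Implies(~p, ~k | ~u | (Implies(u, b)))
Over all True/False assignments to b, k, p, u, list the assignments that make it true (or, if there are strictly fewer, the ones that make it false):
is false only for:
  b=False, k=True, p=False, u=True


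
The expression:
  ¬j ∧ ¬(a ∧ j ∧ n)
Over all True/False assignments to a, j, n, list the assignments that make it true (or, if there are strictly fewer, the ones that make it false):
is true only for:
  a=False, j=False, n=False;
  a=False, j=False, n=True;
  a=True, j=False, n=False;
  a=True, j=False, n=True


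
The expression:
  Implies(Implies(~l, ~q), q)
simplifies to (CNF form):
q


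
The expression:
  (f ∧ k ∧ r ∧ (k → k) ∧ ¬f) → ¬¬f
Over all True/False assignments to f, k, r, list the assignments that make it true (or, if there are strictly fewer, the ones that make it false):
is always true.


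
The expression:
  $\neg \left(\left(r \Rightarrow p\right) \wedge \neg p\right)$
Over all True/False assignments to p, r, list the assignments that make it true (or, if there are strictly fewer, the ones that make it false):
is false only for:
  p=False, r=False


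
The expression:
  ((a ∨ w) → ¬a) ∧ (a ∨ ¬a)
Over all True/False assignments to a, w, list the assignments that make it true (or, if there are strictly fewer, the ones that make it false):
is true only for:
  a=False, w=False;
  a=False, w=True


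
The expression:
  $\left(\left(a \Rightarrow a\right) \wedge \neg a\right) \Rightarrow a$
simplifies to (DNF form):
$a$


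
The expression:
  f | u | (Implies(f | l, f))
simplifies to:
f | u | ~l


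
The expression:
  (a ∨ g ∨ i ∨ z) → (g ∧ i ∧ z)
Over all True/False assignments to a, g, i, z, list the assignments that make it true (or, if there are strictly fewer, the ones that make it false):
is true only for:
  a=False, g=False, i=False, z=False;
  a=False, g=True, i=True, z=True;
  a=True, g=True, i=True, z=True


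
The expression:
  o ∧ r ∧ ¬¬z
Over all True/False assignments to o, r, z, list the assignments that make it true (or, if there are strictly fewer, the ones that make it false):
is true only for:
  o=True, r=True, z=True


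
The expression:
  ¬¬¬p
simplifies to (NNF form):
¬p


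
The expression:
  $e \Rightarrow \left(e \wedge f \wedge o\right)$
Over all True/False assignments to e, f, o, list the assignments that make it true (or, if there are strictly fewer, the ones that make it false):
is false only for:
  e=True, f=False, o=False;
  e=True, f=False, o=True;
  e=True, f=True, o=False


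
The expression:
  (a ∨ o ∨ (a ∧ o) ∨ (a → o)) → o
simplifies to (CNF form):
o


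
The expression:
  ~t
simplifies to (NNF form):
~t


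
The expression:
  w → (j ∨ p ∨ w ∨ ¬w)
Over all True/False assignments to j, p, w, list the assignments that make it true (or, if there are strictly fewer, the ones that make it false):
is always true.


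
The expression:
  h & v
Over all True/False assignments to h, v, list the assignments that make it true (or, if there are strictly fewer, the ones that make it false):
is true only for:
  h=True, v=True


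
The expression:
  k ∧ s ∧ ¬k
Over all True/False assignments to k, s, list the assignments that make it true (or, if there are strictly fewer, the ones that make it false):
is never true.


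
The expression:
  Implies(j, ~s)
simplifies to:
~j | ~s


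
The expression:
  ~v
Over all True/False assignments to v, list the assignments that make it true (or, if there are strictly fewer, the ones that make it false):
is true only for:
  v=False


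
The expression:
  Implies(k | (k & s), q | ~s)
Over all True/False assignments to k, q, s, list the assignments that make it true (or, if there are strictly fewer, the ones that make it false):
is false only for:
  k=True, q=False, s=True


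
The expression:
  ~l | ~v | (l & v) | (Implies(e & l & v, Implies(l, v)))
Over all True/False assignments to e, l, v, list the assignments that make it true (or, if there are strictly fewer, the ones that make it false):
is always true.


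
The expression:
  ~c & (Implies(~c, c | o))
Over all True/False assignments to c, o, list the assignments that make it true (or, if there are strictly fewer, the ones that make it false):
is true only for:
  c=False, o=True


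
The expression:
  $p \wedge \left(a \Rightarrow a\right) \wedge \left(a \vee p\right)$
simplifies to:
$p$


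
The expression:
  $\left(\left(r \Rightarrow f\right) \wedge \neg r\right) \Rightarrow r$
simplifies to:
$r$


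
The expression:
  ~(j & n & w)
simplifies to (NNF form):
~j | ~n | ~w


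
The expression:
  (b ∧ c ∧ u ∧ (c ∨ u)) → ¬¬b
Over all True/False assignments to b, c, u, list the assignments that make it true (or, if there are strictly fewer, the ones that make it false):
is always true.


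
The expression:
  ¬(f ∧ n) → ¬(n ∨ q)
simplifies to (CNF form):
(f ∨ ¬n) ∧ (n ∨ ¬q)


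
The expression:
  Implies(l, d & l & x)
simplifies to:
~l | (d & x)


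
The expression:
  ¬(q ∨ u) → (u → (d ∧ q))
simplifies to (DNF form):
True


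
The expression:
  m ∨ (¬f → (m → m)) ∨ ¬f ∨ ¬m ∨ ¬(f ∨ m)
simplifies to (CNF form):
True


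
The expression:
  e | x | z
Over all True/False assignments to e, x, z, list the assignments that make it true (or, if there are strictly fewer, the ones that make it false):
is false only for:
  e=False, x=False, z=False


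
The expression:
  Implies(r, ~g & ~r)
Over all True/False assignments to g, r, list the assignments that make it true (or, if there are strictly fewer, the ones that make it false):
is true only for:
  g=False, r=False;
  g=True, r=False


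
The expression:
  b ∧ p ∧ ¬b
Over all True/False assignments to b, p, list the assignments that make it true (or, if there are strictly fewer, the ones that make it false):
is never true.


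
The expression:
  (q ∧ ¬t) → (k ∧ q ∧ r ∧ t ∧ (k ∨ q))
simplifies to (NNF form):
t ∨ ¬q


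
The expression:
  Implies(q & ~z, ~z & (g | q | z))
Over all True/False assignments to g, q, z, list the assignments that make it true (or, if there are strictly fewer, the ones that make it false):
is always true.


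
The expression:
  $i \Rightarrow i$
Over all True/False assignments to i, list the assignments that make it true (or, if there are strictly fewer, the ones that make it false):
is always true.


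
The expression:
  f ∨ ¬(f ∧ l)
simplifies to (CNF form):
True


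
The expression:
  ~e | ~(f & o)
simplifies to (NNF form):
~e | ~f | ~o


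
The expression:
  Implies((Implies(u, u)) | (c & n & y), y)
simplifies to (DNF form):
y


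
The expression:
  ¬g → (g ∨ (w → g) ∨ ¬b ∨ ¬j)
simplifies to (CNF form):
g ∨ ¬b ∨ ¬j ∨ ¬w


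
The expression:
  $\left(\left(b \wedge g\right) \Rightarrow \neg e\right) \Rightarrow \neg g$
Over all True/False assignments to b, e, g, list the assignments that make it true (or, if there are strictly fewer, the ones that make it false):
is false only for:
  b=False, e=False, g=True;
  b=False, e=True, g=True;
  b=True, e=False, g=True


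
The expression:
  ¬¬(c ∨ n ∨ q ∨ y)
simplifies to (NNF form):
c ∨ n ∨ q ∨ y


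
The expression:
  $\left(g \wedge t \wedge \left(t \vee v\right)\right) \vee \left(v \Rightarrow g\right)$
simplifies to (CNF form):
$g \vee \neg v$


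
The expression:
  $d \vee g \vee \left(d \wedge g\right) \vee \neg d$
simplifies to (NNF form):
$\text{True}$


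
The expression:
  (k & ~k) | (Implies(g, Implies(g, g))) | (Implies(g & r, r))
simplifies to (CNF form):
True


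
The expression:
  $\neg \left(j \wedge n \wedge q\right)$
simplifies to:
$\neg j \vee \neg n \vee \neg q$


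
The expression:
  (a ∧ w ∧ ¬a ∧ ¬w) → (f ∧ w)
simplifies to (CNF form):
True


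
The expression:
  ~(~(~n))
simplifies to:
~n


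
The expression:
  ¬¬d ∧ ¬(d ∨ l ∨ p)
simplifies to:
False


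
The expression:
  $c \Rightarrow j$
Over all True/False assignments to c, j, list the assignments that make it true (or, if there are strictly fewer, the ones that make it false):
is false only for:
  c=True, j=False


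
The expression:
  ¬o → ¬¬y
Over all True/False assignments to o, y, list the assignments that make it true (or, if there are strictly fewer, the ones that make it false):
is false only for:
  o=False, y=False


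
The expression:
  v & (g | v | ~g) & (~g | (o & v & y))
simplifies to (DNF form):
(v & ~g) | (o & v & y)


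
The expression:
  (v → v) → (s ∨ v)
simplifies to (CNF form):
s ∨ v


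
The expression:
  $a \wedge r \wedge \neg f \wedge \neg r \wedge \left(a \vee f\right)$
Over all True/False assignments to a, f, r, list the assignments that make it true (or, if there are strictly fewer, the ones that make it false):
is never true.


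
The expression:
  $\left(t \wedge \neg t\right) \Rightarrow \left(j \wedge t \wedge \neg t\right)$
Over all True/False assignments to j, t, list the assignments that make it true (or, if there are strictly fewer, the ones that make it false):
is always true.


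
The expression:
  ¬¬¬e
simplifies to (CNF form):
¬e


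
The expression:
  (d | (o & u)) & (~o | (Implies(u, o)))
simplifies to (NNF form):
d | (o & u)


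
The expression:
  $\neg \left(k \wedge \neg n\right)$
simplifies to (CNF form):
$n \vee \neg k$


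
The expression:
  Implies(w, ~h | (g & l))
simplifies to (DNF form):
~h | ~w | (g & l)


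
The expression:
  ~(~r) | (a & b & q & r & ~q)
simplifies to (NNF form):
r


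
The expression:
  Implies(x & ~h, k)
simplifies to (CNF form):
h | k | ~x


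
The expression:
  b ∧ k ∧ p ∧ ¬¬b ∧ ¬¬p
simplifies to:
b ∧ k ∧ p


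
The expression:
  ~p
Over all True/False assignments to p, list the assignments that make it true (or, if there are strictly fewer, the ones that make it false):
is true only for:
  p=False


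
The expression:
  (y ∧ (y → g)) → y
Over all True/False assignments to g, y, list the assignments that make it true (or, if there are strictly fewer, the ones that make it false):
is always true.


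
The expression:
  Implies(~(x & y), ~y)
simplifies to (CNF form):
x | ~y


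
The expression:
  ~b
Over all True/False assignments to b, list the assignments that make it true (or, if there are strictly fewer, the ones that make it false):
is true only for:
  b=False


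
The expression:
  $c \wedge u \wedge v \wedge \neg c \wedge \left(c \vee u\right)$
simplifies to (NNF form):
$\text{False}$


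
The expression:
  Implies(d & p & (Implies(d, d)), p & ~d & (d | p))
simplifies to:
~d | ~p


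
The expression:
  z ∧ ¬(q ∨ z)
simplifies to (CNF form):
False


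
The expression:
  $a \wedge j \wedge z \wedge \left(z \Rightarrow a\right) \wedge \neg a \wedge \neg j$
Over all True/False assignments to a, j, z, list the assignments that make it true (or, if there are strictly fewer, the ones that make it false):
is never true.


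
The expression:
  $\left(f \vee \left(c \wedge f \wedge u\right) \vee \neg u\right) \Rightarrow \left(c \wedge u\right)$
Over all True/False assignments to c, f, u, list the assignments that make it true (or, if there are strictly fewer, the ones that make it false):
is true only for:
  c=False, f=False, u=True;
  c=True, f=False, u=True;
  c=True, f=True, u=True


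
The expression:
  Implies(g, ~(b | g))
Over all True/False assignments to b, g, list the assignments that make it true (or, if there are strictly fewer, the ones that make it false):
is true only for:
  b=False, g=False;
  b=True, g=False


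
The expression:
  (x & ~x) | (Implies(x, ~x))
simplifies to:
~x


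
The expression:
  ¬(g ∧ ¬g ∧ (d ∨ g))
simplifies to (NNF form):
True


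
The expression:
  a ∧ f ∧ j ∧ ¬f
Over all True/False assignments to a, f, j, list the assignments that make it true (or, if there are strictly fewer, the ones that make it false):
is never true.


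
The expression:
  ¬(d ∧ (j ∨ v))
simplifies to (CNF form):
(¬d ∨ ¬j) ∧ (¬d ∨ ¬v)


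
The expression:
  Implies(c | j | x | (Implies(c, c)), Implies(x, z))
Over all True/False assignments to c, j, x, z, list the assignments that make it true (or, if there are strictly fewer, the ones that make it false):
is false only for:
  c=False, j=False, x=True, z=False;
  c=False, j=True, x=True, z=False;
  c=True, j=False, x=True, z=False;
  c=True, j=True, x=True, z=False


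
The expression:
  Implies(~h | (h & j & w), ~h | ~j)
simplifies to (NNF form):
~h | ~j | ~w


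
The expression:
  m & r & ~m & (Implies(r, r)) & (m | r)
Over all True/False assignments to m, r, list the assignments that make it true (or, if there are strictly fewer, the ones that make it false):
is never true.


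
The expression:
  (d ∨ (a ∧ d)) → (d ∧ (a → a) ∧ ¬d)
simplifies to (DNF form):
¬d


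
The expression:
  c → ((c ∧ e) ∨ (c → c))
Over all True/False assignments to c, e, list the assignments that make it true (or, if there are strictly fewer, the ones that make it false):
is always true.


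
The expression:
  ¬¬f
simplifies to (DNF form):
f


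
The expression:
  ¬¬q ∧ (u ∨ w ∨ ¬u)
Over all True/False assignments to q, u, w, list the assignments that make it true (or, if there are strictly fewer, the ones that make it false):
is true only for:
  q=True, u=False, w=False;
  q=True, u=False, w=True;
  q=True, u=True, w=False;
  q=True, u=True, w=True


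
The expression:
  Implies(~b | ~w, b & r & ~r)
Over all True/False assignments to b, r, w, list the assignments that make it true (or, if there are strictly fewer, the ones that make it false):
is true only for:
  b=True, r=False, w=True;
  b=True, r=True, w=True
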